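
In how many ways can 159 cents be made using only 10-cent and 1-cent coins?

We need non-negative integers (x, y) with 10x + 1y = 159.
For each x from 0 to 15, check if (159 - 10x) is a non-negative multiple of 1.
Solutions (x, y): (0,159), (1,149), (2,139), (3,129), ...
Count: 16

16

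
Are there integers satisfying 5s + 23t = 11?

Step 1: Compute gcd(5, 23).
gcd(5, 23) = 1

Step 2: Check divisibility.
Does 1 divide 11? 11 = 1 x 11, so yes.

By the theorem on linear Diophantine equations, 5s + 23t = 11 has integer solutions if and only if gcd(5, 23) divides 11. Since 1 | 11, solutions exist.

Yes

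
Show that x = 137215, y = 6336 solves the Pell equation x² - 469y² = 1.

Compute x² = 137215² = 18827956225
Compute 469y² = 469·6336² = 469·40144896 = 18827956224
x² - 469y² = 18827956225 - 18827956224 = 1
Since this equals 1, (137215, 6336) is a solution.

Yes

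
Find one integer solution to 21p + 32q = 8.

Step 1: Check solvability.
gcd(21, 32) = 1
Since 1 divides 8, solutions exist.

Step 2: Apply extended Euclidean algorithm to find gcd.
We find integers such that 21*x0 + 32*y0 = 1

Step 3: Scale the particular solution.
Multiply by 8/1 = 8:
p = -24, q = 16

Step 4: Verify.
21*(-24) + 32*(16) = 8 = 8 ✓

p = -24, q = 16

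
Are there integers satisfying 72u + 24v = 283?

Step 1: Compute gcd(72, 24).
gcd(72, 24) = 24

Step 2: Check divisibility.
Does 24 divide 283? 283 = 24 x 11 + 19, so no.

By the theorem on linear Diophantine equations, 72u + 24v = 283 has integer solutions if and only if gcd(72, 24) divides 283. Since 24 does not divide 283, no solutions exist.

No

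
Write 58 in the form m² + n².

We need to find integers m, n > 0 such that m² + n² = 58.
Trying m = 3: n² = 58 - 3² = 58 - 9 = 49
n = 7
Check: 3² + 7² = 9 + 49 = 58 ✓

58 = 3² + 7²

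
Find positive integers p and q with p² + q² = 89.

We need to find integers p, q > 0 such that p² + q² = 89.
Trying p = 5: q² = 89 - 5² = 89 - 25 = 64
q = 8
Check: 5² + 8² = 25 + 64 = 89 ✓

89 = 5² + 8²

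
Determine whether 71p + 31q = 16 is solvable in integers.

Step 1: Compute gcd(71, 31).
gcd(71, 31) = 1

Step 2: Check divisibility.
Does 1 divide 16? 16 = 1 x 16, so yes.

By the theorem on linear Diophantine equations, 71p + 31q = 16 has integer solutions if and only if gcd(71, 31) divides 16. Since 1 | 16, solutions exist.

Yes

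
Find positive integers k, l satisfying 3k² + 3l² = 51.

Try small values of k and check whether (51 - 3k²)/3 is a perfect square.
k = 1: 3·1² = 3, so 3l² = 51 - 3 = 48, giving l² = 16, l = 4.
Check: 3·1² + 3·4² = 3 + 48 = 51 ✓

k = 1, l = 4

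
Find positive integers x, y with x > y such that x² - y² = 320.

Factor: x² - y² = (x+y)(x-y) = 320.
We need two factors of 320 with the same parity.
Use x+y = 160 and x-y = 2 (product 160·2 = 320).
Adding: 2x = 162, so x = 81.
Subtracting: 2y = 158, so y = 79.
Check: 81² - 79² = 6561 - 6241 = 320 ✓

x = 81, y = 79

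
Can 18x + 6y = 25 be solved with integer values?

Step 1: Compute gcd(18, 6).
gcd(18, 6) = 6

Step 2: Check divisibility.
Does 6 divide 25? 25 = 6 x 4 + 1, so no.

By the theorem on linear Diophantine equations, 18x + 6y = 25 has integer solutions if and only if gcd(18, 6) divides 25. Since 6 does not divide 25, no solutions exist.

No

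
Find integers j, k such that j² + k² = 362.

We need to find integers j, k > 0 such that j² + k² = 362.
Trying j = 1: k² = 362 - 1² = 362 - 1 = 361
k = 19
Check: 1² + 19² = 1 + 361 = 362 ✓

362 = 1² + 19²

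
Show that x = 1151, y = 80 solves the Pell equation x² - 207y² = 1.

Compute x² = 1151² = 1324801
Compute 207y² = 207·80² = 207·6400 = 1324800
x² - 207y² = 1324801 - 1324800 = 1
Since this equals 1, (1151, 80) is a solution.

Yes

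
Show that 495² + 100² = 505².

Compute a² + b² = 495² + 100² = 245025 + 10000 = 255025
Compute c² = 505² = 255025
Since 255025 = 255025, confirmed.

Yes, it is a Pythagorean triple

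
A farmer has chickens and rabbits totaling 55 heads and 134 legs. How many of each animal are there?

Let c = chickens, r = rabbits.
Heads: c + r = 55
Legs: 2c + 4r = 134
From the first equation, c = 55 - r. Substitute:
2(55 - r) + 4r = 134
110 + 2r = 134
r = (134 - 110)/2 = 12
c = 55 - 12 = 43

Chickens: 43, Rabbits: 12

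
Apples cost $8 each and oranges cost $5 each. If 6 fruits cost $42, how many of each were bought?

Let a = apples, o = oranges.
a + o = 6
8a + 5o = 42
Substitute o = 6 - a:
8a + 5(6 - a) = 42
(8 - 5)a = 42 - 30
3a = 12
a = 4, o = 6 - 4 = 2

Apples: 4, Oranges: 2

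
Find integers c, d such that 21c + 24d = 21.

Step 1: Check solvability.
gcd(21, 24) = 3
Since 3 divides 21, solutions exist.

Step 2: Apply extended Euclidean algorithm to find gcd.
We find integers such that 21*x0 + 24*y0 = 3

Step 3: Scale the particular solution.
Multiply by 21/3 = 7:
c = -7, d = 7

Step 4: Verify.
21*(-7) + 24*(7) = 21 = 21 ✓

c = -7, d = 7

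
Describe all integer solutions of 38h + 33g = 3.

Step 1: Compute gcd(38, 33) = 1.
Since 1 divides 3, solutions exist.

Step 2: Find a particular solution using extended Euclidean algorithm.
We get h₀ = -39, g₀ = 45.
Check: 38*-39 + 33*45 = 3 = 3 ✓

Step 3: Write the general solution.
h = -39 + (33/1)t = -39 + 33t
g = 45 - (38/1)t = 45 - 38t
for any integer t.

h = -39 + 33t, g = 45 - 38t for integer t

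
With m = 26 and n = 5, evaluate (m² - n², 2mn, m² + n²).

a = m² - n² = 676 - 25 = 651
b = 2mn = 2·26·5 = 260
c = m² + n² = 676 + 25 = 701
Verify: 651² + 260² = 423801 + 67600 = 491401 = 701² ✓

(651, 260, 701)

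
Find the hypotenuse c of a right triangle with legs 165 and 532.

c² = a² + b² = 165² + 532² = 27225 + 283024 = 310249
c = 557

557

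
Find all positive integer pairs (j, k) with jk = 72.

The positive divisors of 72 are: 1, 2, 3, 4, 6, 8, 9, 12, 18, 24, 36, 72.
Each divisor d gives the pair (d, 72/d):
(1, 72), (2, 36), (3, 24), (4, 18), (6, 12), (8, 9), (9, 8), (12, 6), (18, 4), (24, 3), (36, 2), (72, 1)

(1, 72), (2, 36), (3, 24), (4, 18), (6, 12), (8, 9), (9, 8), (12, 6), (18, 4), (24, 3), (36, 2), (72, 1)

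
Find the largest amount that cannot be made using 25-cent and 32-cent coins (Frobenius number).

For two coprime denominations a and b, the Frobenius number (largest value not representable as a non-negative combination) is ab - a - b.
Here gcd(25, 32) = 1, so they are coprime.
F(25, 32) = 25·32 - 25 - 32 = 800 - 57 = 743

743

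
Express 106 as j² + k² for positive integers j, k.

We need to find integers j, k > 0 such that j² + k² = 106.
Trying j = 5: k² = 106 - 5² = 106 - 25 = 81
k = 9
Check: 5² + 9² = 25 + 81 = 106 ✓

106 = 5² + 9²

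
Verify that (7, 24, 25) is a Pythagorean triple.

Compute a² + b²:
7² + 24² = 49 + 576 = 625
Compute c²:
25² = 625
Since 625 = 625, it is a Pythagorean triple.

Yes, it is a Pythagorean triple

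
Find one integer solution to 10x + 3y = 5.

Step 1: Check solvability.
gcd(10, 3) = 1
Since 1 divides 5, solutions exist.

Step 2: Apply extended Euclidean algorithm to find gcd.
We find integers such that 10*x0 + 3*y0 = 1

Step 3: Scale the particular solution.
Multiply by 5/1 = 5:
x = 5, y = -15

Step 4: Verify.
10*(5) + 3*(-15) = 5 = 5 ✓

x = 5, y = -15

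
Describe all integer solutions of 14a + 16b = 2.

Step 1: Compute gcd(14, 16) = 2.
Since 2 divides 2, solutions exist.

Step 2: Find a particular solution using extended Euclidean algorithm.
We get a₀ = -1, b₀ = 1.
Check: 14*-1 + 16*1 = 2 = 2 ✓

Step 3: Write the general solution.
a = -1 + (16/2)t = -1 + 8t
b = 1 - (14/2)t = 1 - 7t
for any integer t.

a = -1 + 8t, b = 1 - 7t for integer t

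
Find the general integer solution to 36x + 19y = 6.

Step 1: Compute gcd(36, 19) = 1.
Since 1 divides 6, solutions exist.

Step 2: Find a particular solution using extended Euclidean algorithm.
We get x₀ = 54, y₀ = -102.
Check: 36*54 + 19*-102 = 6 = 6 ✓

Step 3: Write the general solution.
x = 54 + (19/1)t = 54 + 19t
y = -102 - (36/1)t = -102 - 36t
for any integer t.

x = 54 + 19t, y = -102 - 36t for integer t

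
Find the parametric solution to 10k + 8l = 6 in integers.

Step 1: Compute gcd(10, 8) = 2.
Since 2 divides 6, solutions exist.

Step 2: Find a particular solution using extended Euclidean algorithm.
We get k₀ = 3, l₀ = -3.
Check: 10*3 + 8*-3 = 6 = 6 ✓

Step 3: Write the general solution.
k = 3 + (8/2)t = 3 + 4t
l = -3 - (10/2)t = -3 - 5t
for any integer t.

k = 3 + 4t, l = -3 - 5t for integer t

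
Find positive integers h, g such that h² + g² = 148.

Search for h with 148 - h² a perfect square.
h = 2: 148 - 2² = 148 - 4 = 144 = 12² ✓
So h = 2, g = 12.

h = 2, g = 12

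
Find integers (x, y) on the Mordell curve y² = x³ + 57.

Try small integer x values and check whether x³ + 57 is a perfect square.
x = 7: x³ + 57 = 7³ + 57 = 343 + 57 = 400
Is 400 a perfect square? 20² = 400 ✓
So (x, y) = (7, 20) is a solution.

x = 7, y = 20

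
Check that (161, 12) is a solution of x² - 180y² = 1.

Compute x² = 161² = 25921
Compute 180y² = 180·12² = 180·144 = 25920
x² - 180y² = 25921 - 25920 = 1
Since this equals 1, (161, 12) is a solution.

Yes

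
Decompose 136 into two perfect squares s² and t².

We need to find integers s, t > 0 such that s² + t² = 136.
Trying s = 6: t² = 136 - 6² = 136 - 36 = 100
t = 10
Check: 6² + 10² = 36 + 100 = 136 ✓

136 = 6² + 10²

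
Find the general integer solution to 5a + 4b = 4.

Step 1: Compute gcd(5, 4) = 1.
Since 1 divides 4, solutions exist.

Step 2: Find a particular solution using extended Euclidean algorithm.
We get a₀ = 4, b₀ = -4.
Check: 5*4 + 4*-4 = 4 = 4 ✓

Step 3: Write the general solution.
a = 4 + (4/1)t = 4 + 4t
b = -4 - (5/1)t = -4 - 5t
for any integer t.

a = 4 + 4t, b = -4 - 5t for integer t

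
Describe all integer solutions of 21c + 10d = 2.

Step 1: Compute gcd(21, 10) = 1.
Since 1 divides 2, solutions exist.

Step 2: Find a particular solution using extended Euclidean algorithm.
We get c₀ = 2, d₀ = -4.
Check: 21*2 + 10*-4 = 2 = 2 ✓

Step 3: Write the general solution.
c = 2 + (10/1)t = 2 + 10t
d = -4 - (21/1)t = -4 - 21t
for any integer t.

c = 2 + 10t, d = -4 - 21t for integer t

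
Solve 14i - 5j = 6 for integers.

Step 1: Check solvability.
gcd(14, 5) = 1
Since 1 divides 6, solutions exist.

Step 2: Apply extended Euclidean algorithm to find gcd.
We find integers such that 14*x0 + 5*y0 = 1

Step 3: Scale the particular solution.
Multiply by 6/1 = 6:
i = -6, j = -18

Step 4: Verify.
14*(-6) - 5*(-18) = 6 = 6 ✓

i = -6, j = -18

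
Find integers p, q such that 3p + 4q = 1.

Step 1: Check solvability.
gcd(3, 4) = 1
Since 1 divides 1, solutions exist.

Step 2: Apply extended Euclidean algorithm to find gcd.
We find integers such that 3*x0 + 4*y0 = 1

Step 3: Scale the particular solution.
Multiply by 1/1 = 1:
p = -1, q = 1

Step 4: Verify.
3*(-1) + 4*(1) = 1 = 1 ✓

p = -1, q = 1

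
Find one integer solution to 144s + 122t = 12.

Step 1: Check solvability.
gcd(144, 122) = 2
Since 2 divides 12, solutions exist.

Step 2: Apply extended Euclidean algorithm to find gcd.
We find integers such that 144*x0 + 122*y0 = 2

Step 3: Scale the particular solution.
Multiply by 12/2 = 6:
s = -66, t = 78

Step 4: Verify.
144*(-66) + 122*(78) = 12 = 12 ✓

s = -66, t = 78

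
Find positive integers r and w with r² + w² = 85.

We need to find integers r, w > 0 such that r² + w² = 85.
Trying r = 2: w² = 85 - 2² = 85 - 4 = 81
w = 9
Check: 2² + 9² = 4 + 81 = 85 ✓

85 = 2² + 9²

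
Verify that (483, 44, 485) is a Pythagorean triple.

Compute a² + b²:
483² + 44² = 233289 + 1936 = 235225
Compute c²:
485² = 235225
Since 235225 = 235225, it is a Pythagorean triple.

Yes, it is a Pythagorean triple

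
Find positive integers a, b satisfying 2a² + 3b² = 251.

Try small values of a and check whether (251 - 2a²)/3 is a perfect square.
a = 2: 2·2² = 8, so 3b² = 251 - 8 = 243, giving b² = 81, b = 9.
Check: 2·2² + 3·9² = 8 + 243 = 251 ✓

a = 2, b = 9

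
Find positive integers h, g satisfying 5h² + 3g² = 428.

Try small values of h and check whether (428 - 5h²)/3 is a perfect square.
h = 8: 5·8² = 320, so 3g² = 428 - 320 = 108, giving g² = 36, g = 6.
Check: 5·8² + 3·6² = 320 + 108 = 428 ✓

h = 8, g = 6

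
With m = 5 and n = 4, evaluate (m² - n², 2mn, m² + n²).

a = m² - n² = 25 - 16 = 9
b = 2mn = 2·5·4 = 40
c = m² + n² = 25 + 16 = 41
Verify: 9² + 40² = 81 + 1600 = 1681 = 41² ✓

(9, 40, 41)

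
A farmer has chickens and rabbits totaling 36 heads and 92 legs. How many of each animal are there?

Let c = chickens, r = rabbits.
Heads: c + r = 36
Legs: 2c + 4r = 92
From the first equation, c = 36 - r. Substitute:
2(36 - r) + 4r = 92
72 + 2r = 92
r = (92 - 72)/2 = 10
c = 36 - 10 = 26

Chickens: 26, Rabbits: 10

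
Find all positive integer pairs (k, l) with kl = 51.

The positive divisors of 51 are: 1, 3, 17, 51.
Each divisor d gives the pair (d, 51/d):
(1, 51), (3, 17), (17, 3), (51, 1)

(1, 51), (3, 17), (17, 3), (51, 1)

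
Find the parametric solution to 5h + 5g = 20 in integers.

Step 1: Compute gcd(5, 5) = 5.
Since 5 divides 20, solutions exist.

Step 2: Find a particular solution using extended Euclidean algorithm.
We get h₀ = 0, g₀ = 4.
Check: 5*0 + 5*4 = 20 = 20 ✓

Step 3: Write the general solution.
h = 0 + (5/5)t = 0 + 1t
g = 4 - (5/5)t = 4 - 1t
for any integer t.

h = 0 + 1t, g = 4 - 1t for integer t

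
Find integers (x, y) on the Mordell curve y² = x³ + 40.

Try small integer x values and check whether x³ + 40 is a perfect square.
x = 6: x³ + 40 = 6³ + 40 = 216 + 40 = 256
Is 256 a perfect square? 16² = 256 ✓
So (x, y) = (6, 16) is a solution.

x = 6, y = 16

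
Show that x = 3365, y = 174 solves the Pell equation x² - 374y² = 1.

Compute x² = 3365² = 11323225
Compute 374y² = 374·174² = 374·30276 = 11323224
x² - 374y² = 11323225 - 11323224 = 1
Since this equals 1, (3365, 174) is a solution.

Yes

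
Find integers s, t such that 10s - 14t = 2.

Step 1: Check solvability.
gcd(10, 14) = 2
Since 2 divides 2, solutions exist.

Step 2: Apply extended Euclidean algorithm to find gcd.
We find integers such that 10*x0 + 14*y0 = 2

Step 3: Scale the particular solution.
Multiply by 2/2 = 1:
s = 3, t = 2

Step 4: Verify.
10*(3) - 14*(2) = 2 = 2 ✓

s = 3, t = 2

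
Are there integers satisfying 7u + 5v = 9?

Step 1: Compute gcd(7, 5).
gcd(7, 5) = 1

Step 2: Check divisibility.
Does 1 divide 9? 9 = 1 x 9, so yes.

By the theorem on linear Diophantine equations, 7u + 5v = 9 has integer solutions if and only if gcd(7, 5) divides 9. Since 1 | 9, solutions exist.

Yes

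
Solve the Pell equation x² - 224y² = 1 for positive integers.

We seek the smallest positive integers (x, y) with x² - 224y² = 1, i.e., x² = 224y² + 1.
Try successive y values:
y = 1: x² = 224·1² + 1 = 225, x = 15 ✓

Verify: 15² - 224·1² = 225 - 224 = 1 ✓

x = 15, y = 1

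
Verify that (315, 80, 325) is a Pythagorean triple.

Compute a² + b² = 315² + 80² = 99225 + 6400 = 105625
Compute c² = 325² = 105625
Since 105625 = 105625, confirmed.

Yes, it is a Pythagorean triple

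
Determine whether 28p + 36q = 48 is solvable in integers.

Step 1: Compute gcd(28, 36).
gcd(28, 36) = 4

Step 2: Check divisibility.
Does 4 divide 48? 48 = 4 x 12, so yes.

By the theorem on linear Diophantine equations, 28p + 36q = 48 has integer solutions if and only if gcd(28, 36) divides 48. Since 4 | 48, solutions exist.

Yes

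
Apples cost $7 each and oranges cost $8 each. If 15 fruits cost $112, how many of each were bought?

Let a = apples, o = oranges.
a + o = 15
7a + 8o = 112
Substitute o = 15 - a:
7a + 8(15 - a) = 112
(7 - 8)a = 112 - 120
-1a = -8
a = 8, o = 15 - 8 = 7

Apples: 8, Oranges: 7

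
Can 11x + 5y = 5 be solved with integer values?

Step 1: Compute gcd(11, 5).
gcd(11, 5) = 1

Step 2: Check divisibility.
Does 1 divide 5? 5 = 1 x 5, so yes.

By the theorem on linear Diophantine equations, 11x + 5y = 5 has integer solutions if and only if gcd(11, 5) divides 5. Since 1 | 5, solutions exist.

Yes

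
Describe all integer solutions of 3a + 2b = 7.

Step 1: Compute gcd(3, 2) = 1.
Since 1 divides 7, solutions exist.

Step 2: Find a particular solution using extended Euclidean algorithm.
We get a₀ = 7, b₀ = -7.
Check: 3*7 + 2*-7 = 7 = 7 ✓

Step 3: Write the general solution.
a = 7 + (2/1)t = 7 + 2t
b = -7 - (3/1)t = -7 - 3t
for any integer t.

a = 7 + 2t, b = -7 - 3t for integer t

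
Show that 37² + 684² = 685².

Compute a² + b²:
37² + 684² = 1369 + 467856 = 469225
Compute c²:
685² = 469225
Since 469225 = 469225, it is a Pythagorean triple.

Yes, it is a Pythagorean triple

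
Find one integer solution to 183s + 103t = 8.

Step 1: Check solvability.
gcd(183, 103) = 1
Since 1 divides 8, solutions exist.

Step 2: Apply extended Euclidean algorithm to find gcd.
We find integers such that 183*x0 + 103*y0 = 1

Step 3: Scale the particular solution.
Multiply by 8/1 = 8:
s = -72, t = 128

Step 4: Verify.
183*(-72) + 103*(128) = 8 = 8 ✓

s = -72, t = 128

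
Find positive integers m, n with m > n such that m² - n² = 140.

Factor: m² - n² = (m+n)(m-n) = 140.
We need two factors of 140 with the same parity.
Use m+n = 70 and m-n = 2 (product 70·2 = 140).
Adding: 2m = 72, so m = 36.
Subtracting: 2n = 68, so n = 34.
Check: 36² - 34² = 1296 - 1156 = 140 ✓

m = 36, n = 34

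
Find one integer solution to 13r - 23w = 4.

Step 1: Check solvability.
gcd(13, 23) = 1
Since 1 divides 4, solutions exist.

Step 2: Apply extended Euclidean algorithm to find gcd.
We find integers such that 13*x0 + 23*y0 = 1

Step 3: Scale the particular solution.
Multiply by 4/1 = 4:
r = -28, w = -16

Step 4: Verify.
13*(-28) - 23*(-16) = 4 = 4 ✓

r = -28, w = -16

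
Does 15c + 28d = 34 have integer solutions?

Step 1: Compute gcd(15, 28).
gcd(15, 28) = 1

Step 2: Check divisibility.
Does 1 divide 34? 34 = 1 x 34, so yes.

By the theorem on linear Diophantine equations, 15c + 28d = 34 has integer solutions if and only if gcd(15, 28) divides 34. Since 1 | 34, solutions exist.

Yes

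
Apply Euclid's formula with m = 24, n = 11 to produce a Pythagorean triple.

a = m² - n² = 24² - 11² = 576 - 121 = 455
b = 2mn = 2·24·11 = 528
c = m² + n² = 576 + 121 = 697
Verify: 455² + 528² = 207025 + 278784 = 485809 = 697² ✓

(455, 528, 697)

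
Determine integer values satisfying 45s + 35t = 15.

Step 1: Check solvability.
gcd(45, 35) = 5
Since 5 divides 15, solutions exist.

Step 2: Apply extended Euclidean algorithm to find gcd.
We find integers such that 45*x0 + 35*y0 = 5

Step 3: Scale the particular solution.
Multiply by 15/5 = 3:
s = -9, t = 12

Step 4: Verify.
45*(-9) + 35*(12) = 15 = 15 ✓

s = -9, t = 12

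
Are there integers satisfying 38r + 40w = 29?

Step 1: Compute gcd(38, 40).
gcd(38, 40) = 2

Step 2: Check divisibility.
Does 2 divide 29? 29 = 2 x 14 + 1, so no.

By the theorem on linear Diophantine equations, 38r + 40w = 29 has integer solutions if and only if gcd(38, 40) divides 29. Since 2 does not divide 29, no solutions exist.

No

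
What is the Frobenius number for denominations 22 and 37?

For two coprime denominations a and b, the Frobenius number (largest value not representable as a non-negative combination) is ab - a - b.
Here gcd(22, 37) = 1, so they are coprime.
F(22, 37) = 22·37 - 22 - 37 = 814 - 59 = 755

755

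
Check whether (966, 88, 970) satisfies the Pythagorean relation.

Compute a² + b²:
966² + 88² = 933156 + 7744 = 940900
Compute c²:
970² = 940900
Since 940900 = 940900, it is a Pythagorean triple.

Yes, it is a Pythagorean triple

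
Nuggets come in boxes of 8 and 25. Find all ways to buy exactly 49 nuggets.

We need non-negative integers (x, y) with 8x + 25y = 49.
For each x in 0..6, check if 49 - 8x is a non-negative multiple of 25.
x = 3: 25y = 25, y = 1 ✓

(3 boxes of 8, 1 boxes of 25)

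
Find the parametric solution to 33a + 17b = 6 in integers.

Step 1: Compute gcd(33, 17) = 1.
Since 1 divides 6, solutions exist.

Step 2: Find a particular solution using extended Euclidean algorithm.
We get a₀ = -6, b₀ = 12.
Check: 33*-6 + 17*12 = 6 = 6 ✓

Step 3: Write the general solution.
a = -6 + (17/1)t = -6 + 17t
b = 12 - (33/1)t = 12 - 33t
for any integer t.

a = -6 + 17t, b = 12 - 33t for integer t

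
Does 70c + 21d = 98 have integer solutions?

Step 1: Compute gcd(70, 21).
gcd(70, 21) = 7

Step 2: Check divisibility.
Does 7 divide 98? 98 = 7 x 14, so yes.

By the theorem on linear Diophantine equations, 70c + 21d = 98 has integer solutions if and only if gcd(70, 21) divides 98. Since 7 | 98, solutions exist.

Yes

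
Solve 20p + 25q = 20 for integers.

Step 1: Check solvability.
gcd(20, 25) = 5
Since 5 divides 20, solutions exist.

Step 2: Apply extended Euclidean algorithm to find gcd.
We find integers such that 20*x0 + 25*y0 = 5

Step 3: Scale the particular solution.
Multiply by 20/5 = 4:
p = -4, q = 4

Step 4: Verify.
20*(-4) + 25*(4) = 20 = 20 ✓

p = -4, q = 4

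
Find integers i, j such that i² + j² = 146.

We need to find integers i, j > 0 such that i² + j² = 146.
Trying i = 5: j² = 146 - 5² = 146 - 25 = 121
j = 11
Check: 5² + 11² = 25 + 121 = 146 ✓

146 = 5² + 11²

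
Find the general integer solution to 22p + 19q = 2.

Step 1: Compute gcd(22, 19) = 1.
Since 1 divides 2, solutions exist.

Step 2: Find a particular solution using extended Euclidean algorithm.
We get p₀ = -12, q₀ = 14.
Check: 22*-12 + 19*14 = 2 = 2 ✓

Step 3: Write the general solution.
p = -12 + (19/1)t = -12 + 19t
q = 14 - (22/1)t = 14 - 22t
for any integer t.

p = -12 + 19t, q = 14 - 22t for integer t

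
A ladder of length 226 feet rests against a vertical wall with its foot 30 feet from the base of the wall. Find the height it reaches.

The ladder, wall, and ground form a right triangle with hypotenuse 226 and one leg 30.
By the Pythagorean theorem: h² = 226² - 30² = 51076 - 900 = 50176
h = √50176 = 224 feet

224 feet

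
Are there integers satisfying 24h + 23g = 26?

Step 1: Compute gcd(24, 23).
gcd(24, 23) = 1

Step 2: Check divisibility.
Does 1 divide 26? 26 = 1 x 26, so yes.

By the theorem on linear Diophantine equations, 24h + 23g = 26 has integer solutions if and only if gcd(24, 23) divides 26. Since 1 | 26, solutions exist.

Yes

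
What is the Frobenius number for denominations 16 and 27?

For two coprime denominations a and b, the Frobenius number (largest value not representable as a non-negative combination) is ab - a - b.
Here gcd(16, 27) = 1, so they are coprime.
F(16, 27) = 16·27 - 16 - 27 = 432 - 43 = 389

389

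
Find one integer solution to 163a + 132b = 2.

Step 1: Check solvability.
gcd(163, 132) = 1
Since 1 divides 2, solutions exist.

Step 2: Apply extended Euclidean algorithm to find gcd.
We find integers such that 163*x0 + 132*y0 = 1

Step 3: Scale the particular solution.
Multiply by 2/1 = 2:
a = -34, b = 42

Step 4: Verify.
163*(-34) + 132*(42) = 2 = 2 ✓

a = -34, b = 42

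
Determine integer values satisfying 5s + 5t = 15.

Step 1: Check solvability.
gcd(5, 5) = 5
Since 5 divides 15, solutions exist.

Step 2: Apply extended Euclidean algorithm to find gcd.
We find integers such that 5*x0 + 5*y0 = 5

Step 3: Scale the particular solution.
Multiply by 15/5 = 3:
s = 0, t = 3

Step 4: Verify.
5*(0) + 5*(3) = 15 = 15 ✓

s = 0, t = 3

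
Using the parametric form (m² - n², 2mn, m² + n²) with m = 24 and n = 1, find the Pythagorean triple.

a = m² - n² = 576 - 1 = 575
b = 2mn = 2·24·1 = 48
c = m² + n² = 576 + 1 = 577
Verify: 575² + 48² = 330625 + 2304 = 332929 = 577² ✓

(575, 48, 577)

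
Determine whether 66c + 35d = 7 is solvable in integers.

Step 1: Compute gcd(66, 35).
gcd(66, 35) = 1

Step 2: Check divisibility.
Does 1 divide 7? 7 = 1 x 7, so yes.

By the theorem on linear Diophantine equations, 66c + 35d = 7 has integer solutions if and only if gcd(66, 35) divides 7. Since 1 | 7, solutions exist.

Yes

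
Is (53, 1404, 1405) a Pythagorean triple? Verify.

Compute a² + b² = 53² + 1404² = 2809 + 1971216 = 1974025
Compute c² = 1405² = 1974025
Since 1974025 = 1974025, confirmed.

Yes, it is a Pythagorean triple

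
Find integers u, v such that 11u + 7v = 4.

Step 1: Check solvability.
gcd(11, 7) = 1
Since 1 divides 4, solutions exist.

Step 2: Apply extended Euclidean algorithm to find gcd.
We find integers such that 11*x0 + 7*y0 = 1

Step 3: Scale the particular solution.
Multiply by 4/1 = 4:
u = 8, v = -12

Step 4: Verify.
11*(8) + 7*(-12) = 4 = 4 ✓

u = 8, v = -12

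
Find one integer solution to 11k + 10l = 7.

Step 1: Check solvability.
gcd(11, 10) = 1
Since 1 divides 7, solutions exist.

Step 2: Apply extended Euclidean algorithm to find gcd.
We find integers such that 11*x0 + 10*y0 = 1

Step 3: Scale the particular solution.
Multiply by 7/1 = 7:
k = 7, l = -7

Step 4: Verify.
11*(7) + 10*(-7) = 7 = 7 ✓

k = 7, l = -7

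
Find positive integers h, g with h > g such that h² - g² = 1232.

Factor: h² - g² = (h+g)(h-g) = 1232.
We need two factors of 1232 with the same parity.
Use h+g = 616 and h-g = 2 (product 616·2 = 1232).
Adding: 2h = 618, so h = 309.
Subtracting: 2g = 614, so g = 307.
Check: 309² - 307² = 95481 - 94249 = 1232 ✓

h = 309, g = 307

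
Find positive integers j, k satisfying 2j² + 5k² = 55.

Try small values of j and check whether (55 - 2j²)/5 is a perfect square.
j = 5: 2·5² = 50, so 5k² = 55 - 50 = 5, giving k² = 1, k = 1.
Check: 2·5² + 5·1² = 50 + 5 = 55 ✓

j = 5, k = 1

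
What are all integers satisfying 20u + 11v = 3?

Step 1: Compute gcd(20, 11) = 1.
Since 1 divides 3, solutions exist.

Step 2: Find a particular solution using extended Euclidean algorithm.
We get u₀ = 15, v₀ = -27.
Check: 20*15 + 11*-27 = 3 = 3 ✓

Step 3: Write the general solution.
u = 15 + (11/1)t = 15 + 11t
v = -27 - (20/1)t = -27 - 20t
for any integer t.

u = 15 + 11t, v = -27 - 20t for integer t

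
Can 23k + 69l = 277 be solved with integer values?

Step 1: Compute gcd(23, 69).
gcd(23, 69) = 23

Step 2: Check divisibility.
Does 23 divide 277? 277 = 23 x 12 + 1, so no.

By the theorem on linear Diophantine equations, 23k + 69l = 277 has integer solutions if and only if gcd(23, 69) divides 277. Since 23 does not divide 277, no solutions exist.

No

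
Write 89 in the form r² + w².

We need to find integers r, w > 0 such that r² + w² = 89.
Trying r = 5: w² = 89 - 5² = 89 - 25 = 64
w = 8
Check: 5² + 8² = 25 + 64 = 89 ✓

89 = 5² + 8²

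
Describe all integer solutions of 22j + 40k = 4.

Step 1: Compute gcd(22, 40) = 2.
Since 2 divides 4, solutions exist.

Step 2: Find a particular solution using extended Euclidean algorithm.
We get j₀ = -18, k₀ = 10.
Check: 22*-18 + 40*10 = 4 = 4 ✓

Step 3: Write the general solution.
j = -18 + (40/2)t = -18 + 20t
k = 10 - (22/2)t = 10 - 11t
for any integer t.

j = -18 + 20t, k = 10 - 11t for integer t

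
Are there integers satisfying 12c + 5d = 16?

Step 1: Compute gcd(12, 5).
gcd(12, 5) = 1

Step 2: Check divisibility.
Does 1 divide 16? 16 = 1 x 16, so yes.

By the theorem on linear Diophantine equations, 12c + 5d = 16 has integer solutions if and only if gcd(12, 5) divides 16. Since 1 | 16, solutions exist.

Yes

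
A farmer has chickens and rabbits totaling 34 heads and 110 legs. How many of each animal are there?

Let c = chickens, r = rabbits.
Heads: c + r = 34
Legs: 2c + 4r = 110
From the first equation, c = 34 - r. Substitute:
2(34 - r) + 4r = 110
68 + 2r = 110
r = (110 - 68)/2 = 21
c = 34 - 21 = 13

Chickens: 13, Rabbits: 21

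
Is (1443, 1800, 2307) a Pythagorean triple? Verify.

Compute a² + b² = 1443² + 1800² = 2082249 + 3240000 = 5322249
Compute c² = 2307² = 5322249
Since 5322249 = 5322249, confirmed.

Yes, it is a Pythagorean triple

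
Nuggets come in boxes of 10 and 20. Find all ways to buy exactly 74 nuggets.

We need non-negative integers (x, y) with 10x + 20y = 74.
For each x in 0..7, check if 74 - 10x is a non-negative multiple of 20.
No x yields an integer y ≥ 0.

No solution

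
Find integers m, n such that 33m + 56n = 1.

Step 1: Check solvability.
gcd(33, 56) = 1
Since 1 divides 1, solutions exist.

Step 2: Apply extended Euclidean algorithm to find gcd.
We find integers such that 33*x0 + 56*y0 = 1

Step 3: Scale the particular solution.
Multiply by 1/1 = 1:
m = 17, n = -10

Step 4: Verify.
33*(17) + 56*(-10) = 1 = 1 ✓

m = 17, n = -10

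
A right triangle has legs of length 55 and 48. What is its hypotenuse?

c² = a² + b² = 55² + 48² = 3025 + 2304 = 5329
c = 73

73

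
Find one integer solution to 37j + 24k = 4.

Step 1: Check solvability.
gcd(37, 24) = 1
Since 1 divides 4, solutions exist.

Step 2: Apply extended Euclidean algorithm to find gcd.
We find integers such that 37*x0 + 24*y0 = 1

Step 3: Scale the particular solution.
Multiply by 4/1 = 4:
j = -44, k = 68

Step 4: Verify.
37*(-44) + 24*(68) = 4 = 4 ✓

j = -44, k = 68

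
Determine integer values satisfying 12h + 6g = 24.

Step 1: Check solvability.
gcd(12, 6) = 6
Since 6 divides 24, solutions exist.

Step 2: Apply extended Euclidean algorithm to find gcd.
We find integers such that 12*x0 + 6*y0 = 6

Step 3: Scale the particular solution.
Multiply by 24/6 = 4:
h = 0, g = 4

Step 4: Verify.
12*(0) + 6*(4) = 24 = 24 ✓

h = 0, g = 4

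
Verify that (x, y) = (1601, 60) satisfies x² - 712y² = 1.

Compute x² = 1601² = 2563201
Compute 712y² = 712·60² = 712·3600 = 2563200
x² - 712y² = 2563201 - 2563200 = 1
Since this equals 1, (1601, 60) is a solution.

Yes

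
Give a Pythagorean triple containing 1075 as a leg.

We need the other leg and hypotenuse such that 1075² + x² = c².
Take x = 4560, c = 4685: 1075² + 4560² = 1155625 + 20793600 = 21949225 = 4685² ✓
Triple: (1075, 4560, 4685)

(1075, 4560, 4685)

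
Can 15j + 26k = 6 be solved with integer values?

Step 1: Compute gcd(15, 26).
gcd(15, 26) = 1

Step 2: Check divisibility.
Does 1 divide 6? 6 = 1 x 6, so yes.

By the theorem on linear Diophantine equations, 15j + 26k = 6 has integer solutions if and only if gcd(15, 26) divides 6. Since 1 | 6, solutions exist.

Yes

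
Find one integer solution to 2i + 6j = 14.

Step 1: Check solvability.
gcd(2, 6) = 2
Since 2 divides 14, solutions exist.

Step 2: Apply extended Euclidean algorithm to find gcd.
We find integers such that 2*x0 + 6*y0 = 2

Step 3: Scale the particular solution.
Multiply by 14/2 = 7:
i = 7, j = 0

Step 4: Verify.
2*(7) + 6*(0) = 14 = 14 ✓

i = 7, j = 0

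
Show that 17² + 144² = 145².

Compute a² + b²:
17² + 144² = 289 + 20736 = 21025
Compute c²:
145² = 21025
Since 21025 = 21025, it is a Pythagorean triple.

Yes, it is a Pythagorean triple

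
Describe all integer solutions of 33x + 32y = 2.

Step 1: Compute gcd(33, 32) = 1.
Since 1 divides 2, solutions exist.

Step 2: Find a particular solution using extended Euclidean algorithm.
We get x₀ = 2, y₀ = -2.
Check: 33*2 + 32*-2 = 2 = 2 ✓

Step 3: Write the general solution.
x = 2 + (32/1)t = 2 + 32t
y = -2 - (33/1)t = -2 - 33t
for any integer t.

x = 2 + 32t, y = -2 - 33t for integer t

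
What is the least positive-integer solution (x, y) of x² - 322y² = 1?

We seek the smallest positive integers (x, y) with x² - 322y² = 1, i.e., x² = 322y² + 1.
Try successive y values:
y = 1: x² = 322·1² + 1 = 323, not a perfect square
y = 2: x² = 322·2² + 1 = 1289, not a perfect square
y = 3: x² = 322·3² + 1 = 2899, not a perfect square
... continuing the search (or via continued fractions) ...
y = 18: x² = 322·18² + 1 = 104329, x = 323 ✓

Verify: 323² - 322·18² = 104329 - 104328 = 1 ✓

x = 323, y = 18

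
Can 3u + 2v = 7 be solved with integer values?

Step 1: Compute gcd(3, 2).
gcd(3, 2) = 1

Step 2: Check divisibility.
Does 1 divide 7? 7 = 1 x 7, so yes.

By the theorem on linear Diophantine equations, 3u + 2v = 7 has integer solutions if and only if gcd(3, 2) divides 7. Since 1 | 7, solutions exist.

Yes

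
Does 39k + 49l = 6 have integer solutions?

Step 1: Compute gcd(39, 49).
gcd(39, 49) = 1

Step 2: Check divisibility.
Does 1 divide 6? 6 = 1 x 6, so yes.

By the theorem on linear Diophantine equations, 39k + 49l = 6 has integer solutions if and only if gcd(39, 49) divides 6. Since 1 | 6, solutions exist.

Yes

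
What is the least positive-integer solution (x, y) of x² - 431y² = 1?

We seek the smallest positive integers (x, y) with x² - 431y² = 1, i.e., x² = 431y² + 1.
Try successive y values:
y = 1: x² = 431·1² + 1 = 432, not a perfect square
y = 2: x² = 431·2² + 1 = 1725, not a perfect square
y = 3: x² = 431·3² + 1 = 3880, not a perfect square
... continuing the search (or via continued fractions) ...
y = 7300423: x² = 431·7300423² + 1 = 22970651846918400, x = 151560720 ✓

Verify: 151560720² - 431·7300423² = 22970651846918400 - 22970651846918399 = 1 ✓

x = 151560720, y = 7300423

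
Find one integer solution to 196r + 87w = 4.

Step 1: Check solvability.
gcd(196, 87) = 1
Since 1 divides 4, solutions exist.

Step 2: Apply extended Euclidean algorithm to find gcd.
We find integers such that 196*x0 + 87*y0 = 1

Step 3: Scale the particular solution.
Multiply by 4/1 = 4:
r = 16, w = -36

Step 4: Verify.
196*(16) + 87*(-36) = 4 = 4 ✓

r = 16, w = -36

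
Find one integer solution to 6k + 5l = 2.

Step 1: Check solvability.
gcd(6, 5) = 1
Since 1 divides 2, solutions exist.

Step 2: Apply extended Euclidean algorithm to find gcd.
We find integers such that 6*x0 + 5*y0 = 1

Step 3: Scale the particular solution.
Multiply by 2/1 = 2:
k = 2, l = -2

Step 4: Verify.
6*(2) + 5*(-2) = 2 = 2 ✓

k = 2, l = -2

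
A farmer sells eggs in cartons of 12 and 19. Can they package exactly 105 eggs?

We need non-negative a, b with 12a + 19b = 105.
gcd(12, 19) = 1 divides 105.
Try a = 4: 19b = 105 - 48 = 57, so b = 3.
One way: 4 cartons of 12 and 3 cartons of 19.

Yes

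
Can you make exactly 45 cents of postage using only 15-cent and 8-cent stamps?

We need non-negative x, y with 15x + 8y = 45.
gcd(15, 8) = 1 divides 45, so integer solutions exist.
Search for a non-negative one: x = 3 gives 8y = 45 - 45 = 0, so y = 0.
Check: 15·3 + 8·0 = 45 ✓

Yes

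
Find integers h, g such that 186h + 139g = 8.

Step 1: Check solvability.
gcd(186, 139) = 1
Since 1 divides 8, solutions exist.

Step 2: Apply extended Euclidean algorithm to find gcd.
We find integers such that 186*x0 + 139*y0 = 1

Step 3: Scale the particular solution.
Multiply by 8/1 = 8:
h = -544, g = 728

Step 4: Verify.
186*(-544) + 139*(728) = 8 = 8 ✓

h = -544, g = 728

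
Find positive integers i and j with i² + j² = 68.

We need to find integers i, j > 0 such that i² + j² = 68.
Trying i = 2: j² = 68 - 2² = 68 - 4 = 64
j = 8
Check: 2² + 8² = 4 + 64 = 68 ✓

68 = 2² + 8²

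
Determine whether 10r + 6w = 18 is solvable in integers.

Step 1: Compute gcd(10, 6).
gcd(10, 6) = 2

Step 2: Check divisibility.
Does 2 divide 18? 18 = 2 x 9, so yes.

By the theorem on linear Diophantine equations, 10r + 6w = 18 has integer solutions if and only if gcd(10, 6) divides 18. Since 2 | 18, solutions exist.

Yes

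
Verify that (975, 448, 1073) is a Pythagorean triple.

Compute a² + b² = 975² + 448² = 950625 + 200704 = 1151329
Compute c² = 1073² = 1151329
Since 1151329 = 1151329, confirmed.

Yes, it is a Pythagorean triple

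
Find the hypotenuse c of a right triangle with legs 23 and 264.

c² = a² + b² = 23² + 264² = 529 + 69696 = 70225
c = 265

265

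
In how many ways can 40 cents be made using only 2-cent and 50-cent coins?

We need non-negative integers (x, y) with 2x + 50y = 40.
For each x from 0 to 20, check if (40 - 2x) is a non-negative multiple of 50.
Solutions (x, y): (20,0)
Count: 1

1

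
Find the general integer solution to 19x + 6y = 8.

Step 1: Compute gcd(19, 6) = 1.
Since 1 divides 8, solutions exist.

Step 2: Find a particular solution using extended Euclidean algorithm.
We get x₀ = 8, y₀ = -24.
Check: 19*8 + 6*-24 = 8 = 8 ✓

Step 3: Write the general solution.
x = 8 + (6/1)t = 8 + 6t
y = -24 - (19/1)t = -24 - 19t
for any integer t.

x = 8 + 6t, y = -24 - 19t for integer t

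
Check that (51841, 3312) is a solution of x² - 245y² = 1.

Compute x² = 51841² = 2687489281
Compute 245y² = 245·3312² = 245·10969344 = 2687489280
x² - 245y² = 2687489281 - 2687489280 = 1
Since this equals 1, (51841, 3312) is a solution.

Yes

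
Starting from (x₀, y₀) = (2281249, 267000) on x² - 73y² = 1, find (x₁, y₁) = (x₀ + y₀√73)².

Solutions to x² - Dy² = 1 are generated by powers of (x₀ + y₀√D).
The next solution satisfies x₁ + y₁√73 = (x₀ + y₀√73)², giving:
x₁ = x₀² + 73y₀² = 2281249² + 73·267000² = 5204097000001 + 5204097000000 = 10408194000001
y₁ = 2x₀y₀ = 2·2281249·267000 = 1218186966000

Verify: 10408194000001² - 73·1218186966000² = 108330502341656816388000001 - 108330502341656816388000000 = 1 ✓

x = 10408194000001, y = 1218186966000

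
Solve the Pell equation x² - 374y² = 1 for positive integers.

We seek the smallest positive integers (x, y) with x² - 374y² = 1, i.e., x² = 374y² + 1.
Try successive y values:
y = 1: x² = 374·1² + 1 = 375, not a perfect square
y = 2: x² = 374·2² + 1 = 1497, not a perfect square
y = 3: x² = 374·3² + 1 = 3367, not a perfect square
... continuing the search (or via continued fractions) ...
y = 174: x² = 374·174² + 1 = 11323225, x = 3365 ✓

Verify: 3365² - 374·174² = 11323225 - 11323224 = 1 ✓

x = 3365, y = 174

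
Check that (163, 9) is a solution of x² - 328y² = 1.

Compute x² = 163² = 26569
Compute 328y² = 328·9² = 328·81 = 26568
x² - 328y² = 26569 - 26568 = 1
Since this equals 1, (163, 9) is a solution.

Yes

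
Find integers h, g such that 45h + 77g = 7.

Step 1: Check solvability.
gcd(45, 77) = 1
Since 1 divides 7, solutions exist.

Step 2: Apply extended Euclidean algorithm to find gcd.
We find integers such that 45*x0 + 77*y0 = 1

Step 3: Scale the particular solution.
Multiply by 7/1 = 7:
h = 84, g = -49

Step 4: Verify.
45*(84) + 77*(-49) = 7 = 7 ✓

h = 84, g = -49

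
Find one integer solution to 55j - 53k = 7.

Step 1: Check solvability.
gcd(55, 53) = 1
Since 1 divides 7, solutions exist.

Step 2: Apply extended Euclidean algorithm to find gcd.
We find integers such that 55*x0 + 53*y0 = 1

Step 3: Scale the particular solution.
Multiply by 7/1 = 7:
j = -182, k = -189

Step 4: Verify.
55*(-182) - 53*(-189) = 7 = 7 ✓

j = -182, k = -189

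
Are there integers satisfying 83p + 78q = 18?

Step 1: Compute gcd(83, 78).
gcd(83, 78) = 1

Step 2: Check divisibility.
Does 1 divide 18? 18 = 1 x 18, so yes.

By the theorem on linear Diophantine equations, 83p + 78q = 18 has integer solutions if and only if gcd(83, 78) divides 18. Since 1 | 18, solutions exist.

Yes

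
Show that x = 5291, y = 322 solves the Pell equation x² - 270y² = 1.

Compute x² = 5291² = 27994681
Compute 270y² = 270·322² = 270·103684 = 27994680
x² - 270y² = 27994681 - 27994680 = 1
Since this equals 1, (5291, 322) is a solution.

Yes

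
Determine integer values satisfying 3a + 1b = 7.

Step 1: Check solvability.
gcd(3, 1) = 1
Since 1 divides 7, solutions exist.

Step 2: Apply extended Euclidean algorithm to find gcd.
We find integers such that 3*x0 + 1*y0 = 1

Step 3: Scale the particular solution.
Multiply by 7/1 = 7:
a = 0, b = 7

Step 4: Verify.
3*(0) + 1*(7) = 7 = 7 ✓

a = 0, b = 7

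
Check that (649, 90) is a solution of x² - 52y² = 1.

Compute x² = 649² = 421201
Compute 52y² = 52·90² = 52·8100 = 421200
x² - 52y² = 421201 - 421200 = 1
Since this equals 1, (649, 90) is a solution.

Yes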